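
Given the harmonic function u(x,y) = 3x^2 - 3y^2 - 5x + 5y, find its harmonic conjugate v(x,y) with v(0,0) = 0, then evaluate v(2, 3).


Step 1: v_x = -u_y = 6y - 5
Step 2: v_y = u_x = 6x - 5
Step 3: v = 6xy - 5x - 5y + C
Step 4: v(0,0) = 0 => C = 0
Step 5: v(2, 3) = 11

11


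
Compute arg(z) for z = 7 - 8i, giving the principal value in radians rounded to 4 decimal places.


Step 1: z = 7 - 8i
Step 2: arg(z) = atan2(-8, 7)
Step 3: arg(z) = -0.852

-0.852


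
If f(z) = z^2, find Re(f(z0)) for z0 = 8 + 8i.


Step 1: z0 = 8 + 8i
Step 2: z0^2 = 8^2 - 8^2 + 128i
Step 3: real part = 64 - 64 = 0

0


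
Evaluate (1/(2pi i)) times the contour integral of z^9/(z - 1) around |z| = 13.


Step 1: f(z) = z^9, a = 1 is inside |z| = 13
Step 2: By Cauchy integral formula: (1/(2pi*i)) * integral = f(a)
Step 3: f(1) = 1^9 = 1

1


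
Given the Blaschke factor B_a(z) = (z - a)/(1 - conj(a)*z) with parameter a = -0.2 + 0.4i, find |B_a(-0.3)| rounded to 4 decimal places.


Step 1: Numerator z0 - a = -0.3 - (-0.2 + 0.4i) = -0.1 - 0.4i
Step 2: Denominator 1 - conj(a)*z0 = 1 - (-0.2 - 0.4i)*(-0.3) = 0.94 - 0.12i
Step 3: |z0 - a|^2 = (-0.1)^2 + (-0.4)^2 = 0.17; |1 - conj(a)*z0|^2 = 0.94^2 + (-0.12)^2 = 0.898
Step 4: |B_a(-0.3)| = sqrt(0.17 / 0.898) = sqrt(0.18931)
Step 5: = 0.4351

0.4351


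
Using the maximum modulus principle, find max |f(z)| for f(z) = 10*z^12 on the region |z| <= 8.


Step 1: On |z| = 8, |f(z)| = 10 * |z|^12 = 10 * 8^12
Step 2: By maximum modulus principle, maximum is on boundary.
Step 3: Maximum = 10 * 68719476736 = 687194767360

687194767360


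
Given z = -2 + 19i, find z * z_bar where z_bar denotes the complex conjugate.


Step 1: conj(z) = -2 - 19i
Step 2: z * conj(z) = (-2)^2 + 19^2
Step 3: = 4 + 361 = 365

365


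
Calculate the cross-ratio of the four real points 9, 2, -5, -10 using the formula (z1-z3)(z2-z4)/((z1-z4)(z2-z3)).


Step 1: (z1-z3)(z2-z4) = 14 * 12 = 168
Step 2: (z1-z4)(z2-z3) = 19 * 7 = 133
Step 3: Cross-ratio = 168/133 = 24/19

24/19


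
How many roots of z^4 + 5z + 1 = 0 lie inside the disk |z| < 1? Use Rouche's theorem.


Step 1: On |z| = 1 the three terms have sizes |z^4| = 1^4 = 1, |5z| = 5*1 = 5, |1| = 1
Step 2: The dominant term is g(z) = 5z; let h(z) = z^4 + 1 so f = g + h
Step 3: On |z| = 1: |g| = 5 and |h| <= 1 + 1 = 2
Step 4: Since 5 > 2, |h| < |g| on |z| = 1, so by Rouche f has the same number of zeros as g inside |z| < 1
Step 5: g(z) = 5z has 1 zero (at the origin, multiplicity 1) inside |z| < 1. Answer = 1

1


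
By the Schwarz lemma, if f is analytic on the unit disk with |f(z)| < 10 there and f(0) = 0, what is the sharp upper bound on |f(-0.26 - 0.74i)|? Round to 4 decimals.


Step 1: g = f/10 maps D -> D with g(0) = 0, so by the Schwarz lemma |g(z)| <= |z|, i.e. |f(z)| <= 10|z|; this is sharp (f(z) = 10z).
Step 2: |z0|^2 = (-0.26)^2 + (-0.74)^2 = 0.6152
Step 3: |z0| = sqrt(0.6152) = 0.784347
Step 4: Best bound = 10 * |z0| = 10 * 0.784347 = 7.8435

7.8435


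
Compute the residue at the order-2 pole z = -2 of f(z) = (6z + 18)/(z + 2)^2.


Step 1: Pole of order 2 at z = -2
Step 2: Res = lim d/dz [(z + 2)^2 * f(z)] as z -> -2
Step 3: (z + 2)^2 * f(z) = 6z + 18
Step 4: d/dz[6z + 18] = 6

6


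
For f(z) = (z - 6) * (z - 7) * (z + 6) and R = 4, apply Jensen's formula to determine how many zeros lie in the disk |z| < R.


Jensen's formula: (1/2pi)*integral log|f(Re^it)|dt = log|f(0)| + sum_{|a_k|<R} log(R/|a_k|)
Step 1: f(0) = (-6) * (-7) * 6 = 252
Step 2: log|f(0)| = log|6| + log|7| + log|-6| = 5.5294
Step 3: Zeros inside |z| < 4: none
Step 4: Jensen sum = (empty sum) = 0
Step 5: n(R) = number of terms in the Jensen sum = count of zeros inside |z| < 4 = 0

0


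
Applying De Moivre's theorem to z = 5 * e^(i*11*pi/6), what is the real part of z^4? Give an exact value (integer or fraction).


Step 1: By De Moivre's theorem, z^4 = 5^4 * e^(i*4*11*pi/6) = 625 * (cos(22*pi/3) + i*sin(22*pi/3))
Step 2: |z|^4 = 5^4 = 625
Step 3: Reduce the angle mod 2*pi: 22*pi/3 - 6*pi = 4*pi/3
Step 4: cos(4*pi/3) = -1/2
Step 5: Re(z^4) = 625 * (-1/2) = -625/2

-625/2


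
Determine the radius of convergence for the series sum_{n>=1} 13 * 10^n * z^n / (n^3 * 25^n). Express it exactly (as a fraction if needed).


Step 1: General term a_n = 13 * 10^n / (n^3 * 25^n)
Step 2: By the root test, |a_n|^(1/n) = 13^(1/n) * 10 / (n^(3/n) * 25) -> 10/25 as n -> infinity (since 13^(1/n) -> 1 and n^(3/n) -> 1)
Step 3: R = 1/lim|a_n|^(1/n) = 25/10 = 5/2

5/2


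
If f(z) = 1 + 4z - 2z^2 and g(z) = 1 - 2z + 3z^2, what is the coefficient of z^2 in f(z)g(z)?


Step 1: z^2 term in f*g comes from: (1)*(3z^2) + (4z)*(-2z) + (-2z^2)*(1)
Step 2: = 3 - 8 - 2
Step 3: = -7

-7


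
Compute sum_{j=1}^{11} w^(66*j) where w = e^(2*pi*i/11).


Step 1: The sum sum_{j=1}^{n} w^(k*j) equals n if n | k, else 0.
Step 2: Here n = 11, k = 66
Step 3: Does n divide k? 11 | 66 -> True
Step 4: Sum = 11

11


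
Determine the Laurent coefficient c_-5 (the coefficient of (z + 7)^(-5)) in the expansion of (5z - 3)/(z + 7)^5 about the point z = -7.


Step 1: Write the numerator in powers of (z + 7): 5z - 3 = 5(z + 7) + (5*(-7) - 3) = 5(z + 7) - 38
Step 2: Divide by (z + 7)^5: f(z) = -38(z + 7)^(-5) + 5(z + 7)^(-4)
Step 3: This finite sum is the Laurent series of f about z = -7.
Step 4: Coefficient of (z + 7)^(-5) = 5*(-7) - 3 = -38

-38


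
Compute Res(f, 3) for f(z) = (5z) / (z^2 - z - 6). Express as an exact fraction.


Step 1: Q(z) = z^2 - z - 6 = (z - 3)(z + 2)
Step 2: Q'(z) = 2z - 1
Step 3: Q'(3) = 5, P(3) = 15
Step 4: Res = P(3)/Q'(3) = 15/5 = 3

3


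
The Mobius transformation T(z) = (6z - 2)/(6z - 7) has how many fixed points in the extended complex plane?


Step 1: Fixed points satisfy T(z) = z
Step 2: 6z^2 - 13z + 2 = 0
Step 3: Discriminant = (-13)^2 - 4*6*2 = 121
Step 4: Number of fixed points = 2

2


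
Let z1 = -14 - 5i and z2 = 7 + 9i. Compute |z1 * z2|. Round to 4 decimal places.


Step 1: |z1| = sqrt((-14)^2 + (-5)^2) = sqrt(221)
Step 2: |z2| = sqrt(7^2 + 9^2) = sqrt(130)
Step 3: |z1*z2| = |z1|*|z2| = sqrt(221) * sqrt(130) = sqrt(221 * 130) = sqrt(28730)
Step 4: = 169.4993

169.4993


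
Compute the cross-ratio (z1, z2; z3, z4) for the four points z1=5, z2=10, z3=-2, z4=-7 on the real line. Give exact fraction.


Step 1: (z1-z3)(z2-z4) = 7 * 17 = 119
Step 2: (z1-z4)(z2-z3) = 12 * 12 = 144
Step 3: Cross-ratio = 119/144 = 119/144

119/144


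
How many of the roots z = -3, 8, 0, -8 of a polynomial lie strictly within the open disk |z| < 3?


Step 1: Check each root:
  z = -3: |-3| = 3 >= 3
  z = 8: |8| = 8 >= 3
  z = 0: |0| = 0 < 3
  z = -8: |-8| = 8 >= 3
Step 2: Count = 1

1


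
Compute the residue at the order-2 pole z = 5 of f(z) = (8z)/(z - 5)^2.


Step 1: Pole of order 2 at z = 5
Step 2: Res = lim d/dz [(z - 5)^2 * f(z)] as z -> 5
Step 3: (z - 5)^2 * f(z) = 8z
Step 4: d/dz[8z] = 8

8


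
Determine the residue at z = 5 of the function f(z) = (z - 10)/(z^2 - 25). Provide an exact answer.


Step 1: Q(z) = z^2 - 25 = (z - 5)(z + 5)
Step 2: Q'(z) = 2z
Step 3: Q'(5) = 10, P(5) = -5
Step 4: Res = P(5)/Q'(5) = -5/10 = -1/2

-1/2


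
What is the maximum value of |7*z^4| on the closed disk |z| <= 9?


Step 1: On |z| = 9, |f(z)| = 7 * |z|^4 = 7 * 9^4
Step 2: By maximum modulus principle, maximum is on boundary.
Step 3: Maximum = 7 * 6561 = 45927

45927


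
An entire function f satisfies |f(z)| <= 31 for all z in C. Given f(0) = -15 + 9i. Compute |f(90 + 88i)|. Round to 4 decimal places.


Step 1: By Liouville's theorem, a bounded entire function is constant.
Step 2: f(z) = f(0) = -15 + 9i for all z.
Step 3: |f(w)| = |-15 + 9i| = sqrt(225 + 81)
Step 4: = 17.4929

17.4929


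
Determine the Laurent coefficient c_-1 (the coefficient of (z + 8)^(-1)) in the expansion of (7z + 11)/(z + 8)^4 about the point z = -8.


Step 1: Write the numerator in powers of (z + 8): 7z + 11 = 7(z + 8) + (7*(-8) + 11) = 7(z + 8) - 45
Step 2: Divide by (z + 8)^4: f(z) = -45(z + 8)^(-4) + 7(z + 8)^(-3)
Step 3: This finite sum is the Laurent series of f about z = -8.
Step 4: Only the powers -4 and -3 appear, so the coefficient of (z + 8)^(-1) = 0

0


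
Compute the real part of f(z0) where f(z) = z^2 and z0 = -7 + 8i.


Step 1: z0 = -7 + 8i
Step 2: z0^2 = (-7)^2 - 8^2 - 112i
Step 3: real part = 49 - 64 = -15

-15


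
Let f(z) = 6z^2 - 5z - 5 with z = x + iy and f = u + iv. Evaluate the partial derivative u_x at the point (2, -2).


Step 1: f(z) = 6(x+iy)^2 - 5(x+iy) - 5
Step 2: u = 6(x^2 - y^2) - 5x - 5
Step 3: u_x = 12x - 5
Step 4: At (2, -2): u_x = 24 - 5 = 19

19


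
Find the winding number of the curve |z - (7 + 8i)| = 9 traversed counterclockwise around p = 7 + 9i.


Step 1: Center c = (7, 8), radius = 9
Step 2: |p - c|^2 = 0^2 + 1^2 = 1
Step 3: r^2 = 81
Step 4: |p-c| < r so winding number = 1

1


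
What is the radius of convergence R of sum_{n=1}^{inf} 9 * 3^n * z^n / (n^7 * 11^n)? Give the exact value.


Step 1: General term a_n = 9 * 3^n / (n^7 * 11^n)
Step 2: By the root test, |a_n|^(1/n) = 9^(1/n) * 3 / (n^(7/n) * 11) -> 3/11 as n -> infinity (since 9^(1/n) -> 1 and n^(7/n) -> 1)
Step 3: R = 1/lim|a_n|^(1/n) = 11/3

11/3


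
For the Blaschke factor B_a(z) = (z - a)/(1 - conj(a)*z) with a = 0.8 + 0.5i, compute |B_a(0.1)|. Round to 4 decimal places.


Step 1: Numerator z0 - a = 0.1 - (0.8 + 0.5i) = -0.7 - 0.5i
Step 2: Denominator 1 - conj(a)*z0 = 1 - (0.8 - 0.5i)*0.1 = 0.92 + 0.05i
Step 3: |z0 - a|^2 = (-0.7)^2 + (-0.5)^2 = 0.74; |1 - conj(a)*z0|^2 = 0.92^2 + 0.05^2 = 0.8489
Step 4: |B_a(0.1)| = sqrt(0.74 / 0.8489) = sqrt(0.871716)
Step 5: = 0.9337

0.9337


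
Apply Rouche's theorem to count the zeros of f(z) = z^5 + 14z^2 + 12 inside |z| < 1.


Step 1: On |z| = 1 the three terms have sizes |z^5| = 1^5 = 1, |14z^2| = 14*1^2 = 14, |12| = 12
Step 2: The dominant term is g(z) = 14z^2; let h(z) = z^5 + 12 so f = g + h
Step 3: On |z| = 1: |g| = 14 and |h| <= 1 + 12 = 13
Step 4: Since 14 > 13, |h| < |g| on |z| = 1, so by Rouche f has the same number of zeros as g inside |z| < 1
Step 5: g(z) = 14z^2 has 2 zeros (at the origin, multiplicity 2) inside |z| < 1. Answer = 2

2


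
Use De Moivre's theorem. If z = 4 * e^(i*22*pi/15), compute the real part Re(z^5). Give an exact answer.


Step 1: By De Moivre's theorem, z^5 = 4^5 * e^(i*5*22*pi/15) = 1024 * (cos(22*pi/3) + i*sin(22*pi/3))
Step 2: |z|^5 = 4^5 = 1024
Step 3: Reduce the angle mod 2*pi: 22*pi/3 - 6*pi = 4*pi/3
Step 4: cos(4*pi/3) = -1/2
Step 5: Re(z^5) = 1024 * (-1/2) = -512

-512


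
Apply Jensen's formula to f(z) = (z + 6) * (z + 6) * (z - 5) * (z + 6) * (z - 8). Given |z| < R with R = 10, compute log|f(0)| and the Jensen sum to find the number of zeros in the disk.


Jensen's formula: (1/2pi)*integral log|f(Re^it)|dt = log|f(0)| + sum_{|a_k|<R} log(R/|a_k|)
Step 1: f(0) = 6 * 6 * (-5) * 6 * (-8) = 8640
Step 2: log|f(0)| = log|-6| + log|-6| + log|5| + log|-6| + log|8| = 9.0642
Step 3: Zeros inside |z| < 10: -6, -6, 5, -6, 8
Step 4: Jensen sum = log(10/6) + log(10/6) + log(10/5) + log(10/6) + log(10/8) = 2.4488
Step 5: n(R) = number of terms in the Jensen sum = count of zeros inside |z| < 10 = 5

5


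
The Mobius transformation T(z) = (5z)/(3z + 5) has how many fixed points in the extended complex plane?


Step 1: Fixed points satisfy T(z) = z
Step 2: 3z^2 = 0
Step 3: Discriminant = 0^2 - 4*3*0 = 0
Step 4: Number of fixed points = 1

1


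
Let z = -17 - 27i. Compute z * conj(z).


Step 1: conj(z) = -17 + 27i
Step 2: z * conj(z) = (-17)^2 + (-27)^2
Step 3: = 289 + 729 = 1018

1018


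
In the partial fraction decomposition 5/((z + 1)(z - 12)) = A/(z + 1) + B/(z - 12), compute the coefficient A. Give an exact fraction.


Step 1: Multiply both sides by (z + 1) and set z = -1
Step 2: A = 5 / (-1 - 12)
Step 3: A = 5 / (-13)
Step 4: A = -5/13

-5/13


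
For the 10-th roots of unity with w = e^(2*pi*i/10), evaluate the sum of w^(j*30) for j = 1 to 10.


Step 1: The sum sum_{j=1}^{n} w^(k*j) equals n if n | k, else 0.
Step 2: Here n = 10, k = 30
Step 3: Does n divide k? 10 | 30 -> True
Step 4: Sum = 10

10


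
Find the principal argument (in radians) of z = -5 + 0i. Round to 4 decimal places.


Step 1: z = -5 + 0i
Step 2: arg(z) = atan2(0, -5)
Step 3: arg(z) = 3.1416

3.1416


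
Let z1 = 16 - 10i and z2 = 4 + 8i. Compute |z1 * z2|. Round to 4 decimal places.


Step 1: |z1| = sqrt(16^2 + (-10)^2) = sqrt(356)
Step 2: |z2| = sqrt(4^2 + 8^2) = sqrt(80)
Step 3: |z1*z2| = |z1|*|z2| = sqrt(356) * sqrt(80) = sqrt(356 * 80) = sqrt(28480)
Step 4: = 168.7602

168.7602


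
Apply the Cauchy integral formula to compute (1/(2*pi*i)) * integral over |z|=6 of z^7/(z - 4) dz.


Step 1: f(z) = z^7, a = 4 is inside |z| = 6
Step 2: By Cauchy integral formula: (1/(2pi*i)) * integral = f(a)
Step 3: f(4) = 4^7 = 16384

16384


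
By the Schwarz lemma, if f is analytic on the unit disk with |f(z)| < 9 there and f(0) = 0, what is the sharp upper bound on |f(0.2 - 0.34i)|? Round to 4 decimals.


Step 1: g = f/9 maps D -> D with g(0) = 0, so by the Schwarz lemma |g(z)| <= |z|, i.e. |f(z)| <= 9|z|; this is sharp (f(z) = 9z).
Step 2: |z0|^2 = 0.2^2 + (-0.34)^2 = 0.1556
Step 3: |z0| = sqrt(0.1556) = 0.394462
Step 4: Best bound = 9 * |z0| = 9 * 0.394462 = 3.5502

3.5502


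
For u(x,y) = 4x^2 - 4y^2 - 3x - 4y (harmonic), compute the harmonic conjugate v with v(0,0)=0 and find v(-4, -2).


Step 1: v_x = -u_y = 8y + 4
Step 2: v_y = u_x = 8x - 3
Step 3: v = 8xy + 4x - 3y + C
Step 4: v(0,0) = 0 => C = 0
Step 5: v(-4, -2) = 54

54


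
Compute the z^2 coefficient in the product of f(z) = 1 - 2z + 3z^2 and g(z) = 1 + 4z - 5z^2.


Step 1: z^2 term in f*g comes from: (1)*(-5z^2) + (-2z)*(4z) + (3z^2)*(1)
Step 2: = -5 - 8 + 3
Step 3: = -10

-10


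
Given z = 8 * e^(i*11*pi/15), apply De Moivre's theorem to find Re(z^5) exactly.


Step 1: By De Moivre's theorem, z^5 = 8^5 * e^(i*5*11*pi/15) = 32768 * (cos(11*pi/3) + i*sin(11*pi/3))
Step 2: |z|^5 = 8^5 = 32768
Step 3: Reduce the angle mod 2*pi: 11*pi/3 - 2*pi = 5*pi/3
Step 4: cos(5*pi/3) = 1/2
Step 5: Re(z^5) = 32768 * 1/2 = 16384

16384


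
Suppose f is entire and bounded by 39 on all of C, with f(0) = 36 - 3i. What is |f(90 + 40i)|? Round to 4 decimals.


Step 1: By Liouville's theorem, a bounded entire function is constant.
Step 2: f(z) = f(0) = 36 - 3i for all z.
Step 3: |f(w)| = |36 - 3i| = sqrt(1296 + 9)
Step 4: = 36.1248

36.1248


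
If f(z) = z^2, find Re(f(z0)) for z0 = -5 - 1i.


Step 1: z0 = -5 - 1i
Step 2: z0^2 = (-5)^2 - (-1)^2 + 10i
Step 3: real part = 25 - 1 = 24

24


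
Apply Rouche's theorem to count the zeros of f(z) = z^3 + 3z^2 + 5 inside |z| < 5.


Step 1: On |z| = 5 the three terms have sizes |z^3| = 5^3 = 125, |3z^2| = 3*5^2 = 75, |5| = 5
Step 2: The dominant term is g(z) = z^3; let h(z) = 3z^2 + 5 so f = g + h
Step 3: On |z| = 5: |g| = 125 and |h| <= 75 + 5 = 80
Step 4: Since 125 > 80, |h| < |g| on |z| = 5, so by Rouche f has the same number of zeros as g inside |z| < 5
Step 5: g(z) = z^3 has 3 zeros (all at the origin) inside |z| < 5. Answer = 3

3


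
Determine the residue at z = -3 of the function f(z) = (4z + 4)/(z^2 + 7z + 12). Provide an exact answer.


Step 1: Q(z) = z^2 + 7z + 12 = (z + 3)(z + 4)
Step 2: Q'(z) = 2z + 7
Step 3: Q'(-3) = 1, P(-3) = -8
Step 4: Res = P(-3)/Q'(-3) = -8/1 = -8

-8


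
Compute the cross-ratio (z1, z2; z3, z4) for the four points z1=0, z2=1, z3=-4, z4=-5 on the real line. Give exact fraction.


Step 1: (z1-z3)(z2-z4) = 4 * 6 = 24
Step 2: (z1-z4)(z2-z3) = 5 * 5 = 25
Step 3: Cross-ratio = 24/25 = 24/25

24/25


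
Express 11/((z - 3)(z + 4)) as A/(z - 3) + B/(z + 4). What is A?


Step 1: Multiply both sides by (z - 3) and set z = 3
Step 2: A = 11 / (3 + 4)
Step 3: A = 11 / 7
Step 4: A = 11/7

11/7


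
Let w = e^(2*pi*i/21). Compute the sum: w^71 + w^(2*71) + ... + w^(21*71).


Step 1: The sum sum_{j=1}^{n} w^(k*j) equals n if n | k, else 0.
Step 2: Here n = 21, k = 71
Step 3: Does n divide k? 21 | 71 -> False
Step 4: Sum = 0

0


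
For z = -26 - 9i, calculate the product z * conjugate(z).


Step 1: conj(z) = -26 + 9i
Step 2: z * conj(z) = (-26)^2 + (-9)^2
Step 3: = 676 + 81 = 757

757


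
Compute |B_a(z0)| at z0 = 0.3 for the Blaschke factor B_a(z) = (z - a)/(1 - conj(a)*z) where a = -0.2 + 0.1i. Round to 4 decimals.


Step 1: Numerator z0 - a = 0.3 - (-0.2 + 0.1i) = 0.5 - 0.1i
Step 2: Denominator 1 - conj(a)*z0 = 1 - (-0.2 - 0.1i)*0.3 = 1.06 + 0.03i
Step 3: |z0 - a|^2 = 0.5^2 + (-0.1)^2 = 0.26; |1 - conj(a)*z0|^2 = 1.06^2 + 0.03^2 = 1.1245
Step 4: |B_a(0.3)| = sqrt(0.26 / 1.1245) = sqrt(0.231214)
Step 5: = 0.4808

0.4808


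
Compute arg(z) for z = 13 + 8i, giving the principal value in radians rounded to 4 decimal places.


Step 1: z = 13 + 8i
Step 2: arg(z) = atan2(8, 13)
Step 3: arg(z) = 0.5517

0.5517


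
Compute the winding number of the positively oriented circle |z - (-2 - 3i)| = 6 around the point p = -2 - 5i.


Step 1: Center c = (-2, -3), radius = 6
Step 2: |p - c|^2 = 0^2 + (-2)^2 = 4
Step 3: r^2 = 36
Step 4: |p-c| < r so winding number = 1

1


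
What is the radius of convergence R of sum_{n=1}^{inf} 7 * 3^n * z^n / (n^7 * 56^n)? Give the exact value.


Step 1: General term a_n = 7 * 3^n / (n^7 * 56^n)
Step 2: By the root test, |a_n|^(1/n) = 7^(1/n) * 3 / (n^(7/n) * 56) -> 3/56 as n -> infinity (since 7^(1/n) -> 1 and n^(7/n) -> 1)
Step 3: R = 1/lim|a_n|^(1/n) = 56/3

56/3


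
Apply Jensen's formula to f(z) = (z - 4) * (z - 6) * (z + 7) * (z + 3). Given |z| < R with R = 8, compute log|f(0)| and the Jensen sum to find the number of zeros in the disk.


Jensen's formula: (1/2pi)*integral log|f(Re^it)|dt = log|f(0)| + sum_{|a_k|<R} log(R/|a_k|)
Step 1: f(0) = (-4) * (-6) * 7 * 3 = 504
Step 2: log|f(0)| = log|4| + log|6| + log|-7| + log|-3| = 6.2226
Step 3: Zeros inside |z| < 8: 4, 6, -7, -3
Step 4: Jensen sum = log(8/4) + log(8/6) + log(8/7) + log(8/3) = 2.0952
Step 5: n(R) = number of terms in the Jensen sum = count of zeros inside |z| < 8 = 4

4


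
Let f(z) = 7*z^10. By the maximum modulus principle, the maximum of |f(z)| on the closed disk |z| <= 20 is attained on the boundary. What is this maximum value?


Step 1: On |z| = 20, |f(z)| = 7 * |z|^10 = 7 * 20^10
Step 2: By maximum modulus principle, maximum is on boundary.
Step 3: Maximum = 7 * 10240000000000 = 71680000000000

71680000000000


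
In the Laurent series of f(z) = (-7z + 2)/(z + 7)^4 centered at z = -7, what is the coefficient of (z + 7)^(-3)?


Step 1: Write the numerator in powers of (z + 7): -7z + 2 = -7(z + 7) + (-7*(-7) + 2) = -7(z + 7) + 51
Step 2: Divide by (z + 7)^4: f(z) = 51(z + 7)^(-4) - 7(z + 7)^(-3)
Step 3: This finite sum is the Laurent series of f about z = -7.
Step 4: Coefficient of (z + 7)^(-3) = coefficient of (z + 7) in the re-centred numerator = -7

-7


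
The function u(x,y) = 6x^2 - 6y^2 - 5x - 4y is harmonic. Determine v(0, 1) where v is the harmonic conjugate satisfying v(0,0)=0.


Step 1: v_x = -u_y = 12y + 4
Step 2: v_y = u_x = 12x - 5
Step 3: v = 12xy + 4x - 5y + C
Step 4: v(0,0) = 0 => C = 0
Step 5: v(0, 1) = -5

-5


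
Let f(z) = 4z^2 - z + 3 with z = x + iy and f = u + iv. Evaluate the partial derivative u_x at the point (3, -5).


Step 1: f(z) = 4(x+iy)^2 - (x+iy) + 3
Step 2: u = 4(x^2 - y^2) - x + 3
Step 3: u_x = 8x - 1
Step 4: At (3, -5): u_x = 24 - 1 = 23

23


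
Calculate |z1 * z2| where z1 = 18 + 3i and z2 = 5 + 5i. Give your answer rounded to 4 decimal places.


Step 1: |z1| = sqrt(18^2 + 3^2) = sqrt(333)
Step 2: |z2| = sqrt(5^2 + 5^2) = sqrt(50)
Step 3: |z1*z2| = |z1|*|z2| = sqrt(333) * sqrt(50) = sqrt(333 * 50) = sqrt(16650)
Step 4: = 129.0349

129.0349


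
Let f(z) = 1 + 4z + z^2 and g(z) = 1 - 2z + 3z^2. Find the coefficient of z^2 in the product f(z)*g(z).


Step 1: z^2 term in f*g comes from: (1)*(3z^2) + (4z)*(-2z) + (z^2)*(1)
Step 2: = 3 - 8 + 1
Step 3: = -4

-4


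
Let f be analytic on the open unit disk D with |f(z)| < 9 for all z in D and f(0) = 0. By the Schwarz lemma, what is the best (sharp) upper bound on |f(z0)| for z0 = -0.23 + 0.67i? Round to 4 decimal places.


Step 1: g = f/9 maps D -> D with g(0) = 0, so by the Schwarz lemma |g(z)| <= |z|, i.e. |f(z)| <= 9|z|; this is sharp (f(z) = 9z).
Step 2: |z0|^2 = (-0.23)^2 + 0.67^2 = 0.5018
Step 3: |z0| = sqrt(0.5018) = 0.708378
Step 4: Best bound = 9 * |z0| = 9 * 0.708378 = 6.3754

6.3754


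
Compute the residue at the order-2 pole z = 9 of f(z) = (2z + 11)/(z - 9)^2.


Step 1: Pole of order 2 at z = 9
Step 2: Res = lim d/dz [(z - 9)^2 * f(z)] as z -> 9
Step 3: (z - 9)^2 * f(z) = 2z + 11
Step 4: d/dz[2z + 11] = 2

2


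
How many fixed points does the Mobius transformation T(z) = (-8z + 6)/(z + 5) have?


Step 1: Fixed points satisfy T(z) = z
Step 2: z^2 + 13z - 6 = 0
Step 3: Discriminant = 13^2 - 4*1*(-6) = 193
Step 4: Number of fixed points = 2

2


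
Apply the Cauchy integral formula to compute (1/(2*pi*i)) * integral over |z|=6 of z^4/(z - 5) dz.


Step 1: f(z) = z^4, a = 5 is inside |z| = 6
Step 2: By Cauchy integral formula: (1/(2pi*i)) * integral = f(a)
Step 3: f(5) = 5^4 = 625

625


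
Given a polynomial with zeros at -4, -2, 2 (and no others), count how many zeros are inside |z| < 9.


Step 1: Check each root:
  z = -4: |-4| = 4 < 9
  z = -2: |-2| = 2 < 9
  z = 2: |2| = 2 < 9
Step 2: Count = 3

3


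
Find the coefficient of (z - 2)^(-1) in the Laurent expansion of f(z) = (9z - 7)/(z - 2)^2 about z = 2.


Step 1: Write the numerator in powers of (z - 2): 9z - 7 = 9(z - 2) + (9*2 - 7) = 9(z - 2) + 11
Step 2: Divide by (z - 2)^2: f(z) = 11(z - 2)^(-2) + 9(z - 2)^(-1)
Step 3: This finite sum is the Laurent series of f about z = 2.
Step 4: Coefficient of (z - 2)^(-1) = coefficient of (z - 2) in the re-centred numerator = 9

9


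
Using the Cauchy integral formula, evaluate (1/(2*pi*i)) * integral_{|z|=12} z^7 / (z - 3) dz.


Step 1: f(z) = z^7, a = 3 is inside |z| = 12
Step 2: By Cauchy integral formula: (1/(2pi*i)) * integral = f(a)
Step 3: f(3) = 3^7 = 2187

2187


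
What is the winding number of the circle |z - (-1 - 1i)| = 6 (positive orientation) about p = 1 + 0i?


Step 1: Center c = (-1, -1), radius = 6
Step 2: |p - c|^2 = 2^2 + 1^2 = 5
Step 3: r^2 = 36
Step 4: |p-c| < r so winding number = 1

1


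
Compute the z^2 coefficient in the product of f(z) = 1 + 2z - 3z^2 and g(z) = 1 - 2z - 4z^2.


Step 1: z^2 term in f*g comes from: (1)*(-4z^2) + (2z)*(-2z) + (-3z^2)*(1)
Step 2: = -4 - 4 - 3
Step 3: = -11

-11


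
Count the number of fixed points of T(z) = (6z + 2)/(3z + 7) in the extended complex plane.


Step 1: Fixed points satisfy T(z) = z
Step 2: 3z^2 + z - 2 = 0
Step 3: Discriminant = 1^2 - 4*3*(-2) = 25
Step 4: Number of fixed points = 2

2


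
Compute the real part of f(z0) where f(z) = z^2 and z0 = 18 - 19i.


Step 1: z0 = 18 - 19i
Step 2: z0^2 = 18^2 - (-19)^2 - 684i
Step 3: real part = 324 - 361 = -37

-37


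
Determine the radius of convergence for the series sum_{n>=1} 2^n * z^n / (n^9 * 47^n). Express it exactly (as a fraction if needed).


Step 1: General term a_n = 2^n / (n^9 * 47^n)
Step 2: By the root test, |a_n|^(1/n) = 2 / (n^(9/n) * 47) -> 2/47 as n -> infinity (since n^(9/n) -> 1)
Step 3: R = 1/lim|a_n|^(1/n) = 47/2

47/2


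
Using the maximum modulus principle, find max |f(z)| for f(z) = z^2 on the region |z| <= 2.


Step 1: On |z| = 2, |f(z)| = |z|^2 = 2^2
Step 2: By maximum modulus principle, maximum is on boundary.
Step 3: Maximum = 4 = 4

4


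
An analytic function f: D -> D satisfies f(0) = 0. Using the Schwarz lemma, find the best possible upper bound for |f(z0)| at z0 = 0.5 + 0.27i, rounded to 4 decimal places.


Step 1: Schwarz lemma: if f: D -> D is analytic with f(0) = 0, then |f(z)| <= |z| for all z in D, and this is sharp (f(z) = z).
Step 2: |z0|^2 = 0.5^2 + 0.27^2 = 0.3229
Step 3: |z0| = sqrt(0.3229) = 0.568243
Step 4: Best bound = |z0| = 0.5682

0.5682


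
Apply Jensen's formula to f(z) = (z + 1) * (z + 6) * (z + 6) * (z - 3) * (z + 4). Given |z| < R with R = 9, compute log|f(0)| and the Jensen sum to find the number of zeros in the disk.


Jensen's formula: (1/2pi)*integral log|f(Re^it)|dt = log|f(0)| + sum_{|a_k|<R} log(R/|a_k|)
Step 1: f(0) = 1 * 6 * 6 * (-3) * 4 = -432
Step 2: log|f(0)| = log|-1| + log|-6| + log|-6| + log|3| + log|-4| = 6.0684
Step 3: Zeros inside |z| < 9: -1, -6, -6, 3, -4
Step 4: Jensen sum = log(9/1) + log(9/6) + log(9/6) + log(9/3) + log(9/4) = 4.9177
Step 5: n(R) = number of terms in the Jensen sum = count of zeros inside |z| < 9 = 5

5


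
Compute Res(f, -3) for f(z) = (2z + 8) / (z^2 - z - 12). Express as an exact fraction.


Step 1: Q(z) = z^2 - z - 12 = (z + 3)(z - 4)
Step 2: Q'(z) = 2z - 1
Step 3: Q'(-3) = -7, P(-3) = 2
Step 4: Res = P(-3)/Q'(-3) = 2/(-7) = -2/7

-2/7


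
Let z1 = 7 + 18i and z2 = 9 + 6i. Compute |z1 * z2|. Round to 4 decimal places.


Step 1: |z1| = sqrt(7^2 + 18^2) = sqrt(373)
Step 2: |z2| = sqrt(9^2 + 6^2) = sqrt(117)
Step 3: |z1*z2| = |z1|*|z2| = sqrt(373) * sqrt(117) = sqrt(373 * 117) = sqrt(43641)
Step 4: = 208.9043

208.9043


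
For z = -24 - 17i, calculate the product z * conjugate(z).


Step 1: conj(z) = -24 + 17i
Step 2: z * conj(z) = (-24)^2 + (-17)^2
Step 3: = 576 + 289 = 865

865


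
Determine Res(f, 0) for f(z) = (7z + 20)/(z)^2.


Step 1: Pole of order 2 at z = 0
Step 2: Res = lim d/dz [(z)^2 * f(z)] as z -> 0
Step 3: (z)^2 * f(z) = 7z + 20
Step 4: d/dz[7z + 20] = 7

7


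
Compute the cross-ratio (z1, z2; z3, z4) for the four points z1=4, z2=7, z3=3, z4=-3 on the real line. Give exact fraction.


Step 1: (z1-z3)(z2-z4) = 1 * 10 = 10
Step 2: (z1-z4)(z2-z3) = 7 * 4 = 28
Step 3: Cross-ratio = 10/28 = 5/14

5/14


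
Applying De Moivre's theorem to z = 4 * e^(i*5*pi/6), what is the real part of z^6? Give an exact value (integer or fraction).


Step 1: By De Moivre's theorem, z^6 = 4^6 * e^(i*6*5*pi/6) = 4096 * (cos(5*pi) + i*sin(5*pi))
Step 2: |z|^6 = 4^6 = 4096
Step 3: Reduce the angle mod 2*pi: 5*pi - 4*pi = pi
Step 4: cos(pi) = -1
Step 5: Re(z^6) = 4096 * (-1) = -4096

-4096


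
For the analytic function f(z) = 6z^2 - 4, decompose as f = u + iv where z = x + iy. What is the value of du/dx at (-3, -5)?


Step 1: f(z) = 6(x+iy)^2 - 4
Step 2: u = 6(x^2 - y^2) - 4
Step 3: u_x = 12x + 0
Step 4: At (-3, -5): u_x = -36 + 0 = -36

-36


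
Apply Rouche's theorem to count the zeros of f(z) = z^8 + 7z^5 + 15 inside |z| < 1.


Step 1: On |z| = 1 the three terms have sizes |z^8| = 1^8 = 1, |7z^5| = 7*1^5 = 7, |15| = 15
Step 2: The dominant term is g(z) = 15; let h(z) = z^8 + 7z^5 so f = g + h
Step 3: On |z| = 1: |g| = 15 and |h| <= 1 + 7 = 8
Step 4: Since 15 > 8, |h| < |g| on |z| = 1, so by Rouche f has the same number of zeros as g inside |z| < 1
Step 5: g(z) = 15 is a nonzero constant with no zeros inside |z| < 1. Answer = 0

0


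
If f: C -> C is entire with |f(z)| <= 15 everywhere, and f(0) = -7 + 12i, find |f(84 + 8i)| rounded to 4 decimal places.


Step 1: By Liouville's theorem, a bounded entire function is constant.
Step 2: f(z) = f(0) = -7 + 12i for all z.
Step 3: |f(w)| = |-7 + 12i| = sqrt(49 + 144)
Step 4: = 13.8924

13.8924


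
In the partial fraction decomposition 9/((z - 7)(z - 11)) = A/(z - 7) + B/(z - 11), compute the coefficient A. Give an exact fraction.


Step 1: Multiply both sides by (z - 7) and set z = 7
Step 2: A = 9 / (7 - 11)
Step 3: A = 9 / (-4)
Step 4: A = -9/4

-9/4


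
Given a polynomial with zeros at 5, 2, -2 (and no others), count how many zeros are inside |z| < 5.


Step 1: Check each root:
  z = 5: |5| = 5 >= 5
  z = 2: |2| = 2 < 5
  z = -2: |-2| = 2 < 5
Step 2: Count = 2

2


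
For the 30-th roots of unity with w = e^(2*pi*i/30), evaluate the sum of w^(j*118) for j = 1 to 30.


Step 1: The sum sum_{j=1}^{n} w^(k*j) equals n if n | k, else 0.
Step 2: Here n = 30, k = 118
Step 3: Does n divide k? 30 | 118 -> False
Step 4: Sum = 0

0


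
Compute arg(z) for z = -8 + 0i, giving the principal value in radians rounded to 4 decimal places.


Step 1: z = -8 + 0i
Step 2: arg(z) = atan2(0, -8)
Step 3: arg(z) = 3.1416

3.1416


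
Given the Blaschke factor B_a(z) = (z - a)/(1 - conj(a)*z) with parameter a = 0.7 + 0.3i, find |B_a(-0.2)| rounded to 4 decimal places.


Step 1: Numerator z0 - a = -0.2 - (0.7 + 0.3i) = -0.9 - 0.3i
Step 2: Denominator 1 - conj(a)*z0 = 1 - (0.7 - 0.3i)*(-0.2) = 1.14 - 0.06i
Step 3: |z0 - a|^2 = (-0.9)^2 + (-0.3)^2 = 0.9; |1 - conj(a)*z0|^2 = 1.14^2 + (-0.06)^2 = 1.3032
Step 4: |B_a(-0.2)| = sqrt(0.9 / 1.3032) = sqrt(0.690608)
Step 5: = 0.831

0.831


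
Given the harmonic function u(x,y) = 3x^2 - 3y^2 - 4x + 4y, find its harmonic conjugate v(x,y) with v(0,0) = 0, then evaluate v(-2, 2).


Step 1: v_x = -u_y = 6y - 4
Step 2: v_y = u_x = 6x - 4
Step 3: v = 6xy - 4x - 4y + C
Step 4: v(0,0) = 0 => C = 0
Step 5: v(-2, 2) = -24

-24


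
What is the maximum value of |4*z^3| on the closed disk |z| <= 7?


Step 1: On |z| = 7, |f(z)| = 4 * |z|^3 = 4 * 7^3
Step 2: By maximum modulus principle, maximum is on boundary.
Step 3: Maximum = 4 * 343 = 1372

1372


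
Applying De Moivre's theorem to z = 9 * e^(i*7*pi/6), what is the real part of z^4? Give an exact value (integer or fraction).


Step 1: By De Moivre's theorem, z^4 = 9^4 * e^(i*4*7*pi/6) = 6561 * (cos(14*pi/3) + i*sin(14*pi/3))
Step 2: |z|^4 = 9^4 = 6561
Step 3: Reduce the angle mod 2*pi: 14*pi/3 - 4*pi = 2*pi/3
Step 4: cos(2*pi/3) = -1/2
Step 5: Re(z^4) = 6561 * (-1/2) = -6561/2

-6561/2


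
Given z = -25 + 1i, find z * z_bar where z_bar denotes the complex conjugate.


Step 1: conj(z) = -25 - 1i
Step 2: z * conj(z) = (-25)^2 + 1^2
Step 3: = 625 + 1 = 626

626


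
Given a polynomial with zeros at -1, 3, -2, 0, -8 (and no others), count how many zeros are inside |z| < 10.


Step 1: Check each root:
  z = -1: |-1| = 1 < 10
  z = 3: |3| = 3 < 10
  z = -2: |-2| = 2 < 10
  z = 0: |0| = 0 < 10
  z = -8: |-8| = 8 < 10
Step 2: Count = 5

5


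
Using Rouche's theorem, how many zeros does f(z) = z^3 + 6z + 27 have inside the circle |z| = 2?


Step 1: On |z| = 2 the three terms have sizes |z^3| = 2^3 = 8, |6z| = 6*2 = 12, |27| = 27
Step 2: The dominant term is g(z) = 27; let h(z) = z^3 + 6z so f = g + h
Step 3: On |z| = 2: |g| = 27 and |h| <= 8 + 12 = 20
Step 4: Since 27 > 20, |h| < |g| on |z| = 2, so by Rouche f has the same number of zeros as g inside |z| < 2
Step 5: g(z) = 27 is a nonzero constant with no zeros inside |z| < 2. Answer = 0

0


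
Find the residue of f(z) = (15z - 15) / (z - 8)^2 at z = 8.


Step 1: Pole of order 2 at z = 8
Step 2: Res = lim d/dz [(z - 8)^2 * f(z)] as z -> 8
Step 3: (z - 8)^2 * f(z) = 15z - 15
Step 4: d/dz[15z - 15] = 15

15


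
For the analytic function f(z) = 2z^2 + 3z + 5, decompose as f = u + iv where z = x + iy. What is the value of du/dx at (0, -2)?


Step 1: f(z) = 2(x+iy)^2 + 3(x+iy) + 5
Step 2: u = 2(x^2 - y^2) + 3x + 5
Step 3: u_x = 4x + 3
Step 4: At (0, -2): u_x = 0 + 3 = 3

3


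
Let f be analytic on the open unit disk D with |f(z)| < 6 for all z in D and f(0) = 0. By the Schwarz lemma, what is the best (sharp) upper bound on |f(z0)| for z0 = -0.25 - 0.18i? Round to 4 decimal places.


Step 1: g = f/6 maps D -> D with g(0) = 0, so by the Schwarz lemma |g(z)| <= |z|, i.e. |f(z)| <= 6|z|; this is sharp (f(z) = 6z).
Step 2: |z0|^2 = (-0.25)^2 + (-0.18)^2 = 0.0949
Step 3: |z0| = sqrt(0.0949) = 0.308058
Step 4: Best bound = 6 * |z0| = 6 * 0.308058 = 1.8484

1.8484


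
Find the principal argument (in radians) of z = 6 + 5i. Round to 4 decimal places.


Step 1: z = 6 + 5i
Step 2: arg(z) = atan2(5, 6)
Step 3: arg(z) = 0.6947

0.6947


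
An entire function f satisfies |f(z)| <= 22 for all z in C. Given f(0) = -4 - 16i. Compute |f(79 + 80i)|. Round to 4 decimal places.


Step 1: By Liouville's theorem, a bounded entire function is constant.
Step 2: f(z) = f(0) = -4 - 16i for all z.
Step 3: |f(w)| = |-4 - 16i| = sqrt(16 + 256)
Step 4: = 16.4924

16.4924


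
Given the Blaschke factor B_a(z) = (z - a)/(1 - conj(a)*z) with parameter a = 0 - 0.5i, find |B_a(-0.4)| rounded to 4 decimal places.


Step 1: Numerator z0 - a = -0.4 - (0 - 0.5i) = -0.4 + 0.5i
Step 2: Denominator 1 - conj(a)*z0 = 1 - (0 + 0.5i)*(-0.4) = 1 + 0.2i
Step 3: |z0 - a|^2 = (-0.4)^2 + 0.5^2 = 0.41; |1 - conj(a)*z0|^2 = 1^2 + 0.2^2 = 1.04
Step 4: |B_a(-0.4)| = sqrt(0.41 / 1.04) = sqrt(0.394231)
Step 5: = 0.6279

0.6279


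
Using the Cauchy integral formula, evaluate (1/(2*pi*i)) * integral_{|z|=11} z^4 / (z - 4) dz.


Step 1: f(z) = z^4, a = 4 is inside |z| = 11
Step 2: By Cauchy integral formula: (1/(2pi*i)) * integral = f(a)
Step 3: f(4) = 4^4 = 256

256


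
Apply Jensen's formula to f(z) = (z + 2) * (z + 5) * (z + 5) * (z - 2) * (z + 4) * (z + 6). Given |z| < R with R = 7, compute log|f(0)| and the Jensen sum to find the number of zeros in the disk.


Jensen's formula: (1/2pi)*integral log|f(Re^it)|dt = log|f(0)| + sum_{|a_k|<R} log(R/|a_k|)
Step 1: f(0) = 2 * 5 * 5 * (-2) * 4 * 6 = -2400
Step 2: log|f(0)| = log|-2| + log|-5| + log|-5| + log|2| + log|-4| + log|-6| = 7.7832
Step 3: Zeros inside |z| < 7: -2, -5, -5, 2, -4, -6
Step 4: Jensen sum = log(7/2) + log(7/5) + log(7/5) + log(7/2) + log(7/4) + log(7/6) = 3.8922
Step 5: n(R) = number of terms in the Jensen sum = count of zeros inside |z| < 7 = 6

6


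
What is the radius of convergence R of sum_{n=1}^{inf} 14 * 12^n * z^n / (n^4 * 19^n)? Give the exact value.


Step 1: General term a_n = 14 * 12^n / (n^4 * 19^n)
Step 2: By the root test, |a_n|^(1/n) = 14^(1/n) * 12 / (n^(4/n) * 19) -> 12/19 as n -> infinity (since 14^(1/n) -> 1 and n^(4/n) -> 1)
Step 3: R = 1/lim|a_n|^(1/n) = 19/12

19/12


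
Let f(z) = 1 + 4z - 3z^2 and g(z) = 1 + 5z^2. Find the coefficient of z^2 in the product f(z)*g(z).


Step 1: z^2 term in f*g comes from: (1)*(5z^2) + (4z)*(0) + (-3z^2)*(1)
Step 2: = 5 + 0 - 3
Step 3: = 2

2


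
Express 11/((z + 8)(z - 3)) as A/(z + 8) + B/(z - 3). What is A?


Step 1: Multiply both sides by (z + 8) and set z = -8
Step 2: A = 11 / (-8 - 3)
Step 3: A = 11 / (-11)
Step 4: A = -1

-1


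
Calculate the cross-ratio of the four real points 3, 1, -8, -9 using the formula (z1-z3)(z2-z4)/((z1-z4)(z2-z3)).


Step 1: (z1-z3)(z2-z4) = 11 * 10 = 110
Step 2: (z1-z4)(z2-z3) = 12 * 9 = 108
Step 3: Cross-ratio = 110/108 = 55/54

55/54


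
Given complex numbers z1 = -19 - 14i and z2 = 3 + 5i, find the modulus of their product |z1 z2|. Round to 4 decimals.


Step 1: |z1| = sqrt((-19)^2 + (-14)^2) = sqrt(557)
Step 2: |z2| = sqrt(3^2 + 5^2) = sqrt(34)
Step 3: |z1*z2| = |z1|*|z2| = sqrt(557) * sqrt(34) = sqrt(557 * 34) = sqrt(18938)
Step 4: = 137.6154

137.6154


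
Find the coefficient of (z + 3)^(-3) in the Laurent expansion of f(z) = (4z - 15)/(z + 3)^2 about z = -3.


Step 1: Write the numerator in powers of (z + 3): 4z - 15 = 4(z + 3) + (4*(-3) - 15) = 4(z + 3) - 27
Step 2: Divide by (z + 3)^2: f(z) = -27(z + 3)^(-2) + 4(z + 3)^(-1)
Step 3: This finite sum is the Laurent series of f about z = -3.
Step 4: Only the powers -2 and -1 appear, so the coefficient of (z + 3)^(-3) = 0

0


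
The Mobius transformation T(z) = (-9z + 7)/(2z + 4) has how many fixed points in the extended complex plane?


Step 1: Fixed points satisfy T(z) = z
Step 2: 2z^2 + 13z - 7 = 0
Step 3: Discriminant = 13^2 - 4*2*(-7) = 225
Step 4: Number of fixed points = 2

2


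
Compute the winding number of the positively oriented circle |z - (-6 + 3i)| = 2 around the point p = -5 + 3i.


Step 1: Center c = (-6, 3), radius = 2
Step 2: |p - c|^2 = 1^2 + 0^2 = 1
Step 3: r^2 = 4
Step 4: |p-c| < r so winding number = 1

1


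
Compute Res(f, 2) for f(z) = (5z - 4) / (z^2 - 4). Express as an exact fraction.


Step 1: Q(z) = z^2 - 4 = (z - 2)(z + 2)
Step 2: Q'(z) = 2z
Step 3: Q'(2) = 4, P(2) = 6
Step 4: Res = P(2)/Q'(2) = 6/4 = 3/2

3/2


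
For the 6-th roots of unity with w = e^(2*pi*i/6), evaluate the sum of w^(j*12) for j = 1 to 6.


Step 1: The sum sum_{j=1}^{n} w^(k*j) equals n if n | k, else 0.
Step 2: Here n = 6, k = 12
Step 3: Does n divide k? 6 | 12 -> True
Step 4: Sum = 6

6


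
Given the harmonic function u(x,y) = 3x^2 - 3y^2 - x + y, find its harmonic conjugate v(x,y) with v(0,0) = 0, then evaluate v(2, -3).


Step 1: v_x = -u_y = 6y - 1
Step 2: v_y = u_x = 6x - 1
Step 3: v = 6xy - x - y + C
Step 4: v(0,0) = 0 => C = 0
Step 5: v(2, -3) = -35

-35


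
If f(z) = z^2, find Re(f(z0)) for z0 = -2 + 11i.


Step 1: z0 = -2 + 11i
Step 2: z0^2 = (-2)^2 - 11^2 - 44i
Step 3: real part = 4 - 121 = -117

-117


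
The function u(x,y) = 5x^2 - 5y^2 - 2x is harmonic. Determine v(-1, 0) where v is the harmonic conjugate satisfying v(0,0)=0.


Step 1: v_x = -u_y = 10y + 0
Step 2: v_y = u_x = 10x - 2
Step 3: v = 10xy - 2y + C
Step 4: v(0,0) = 0 => C = 0
Step 5: v(-1, 0) = 0

0


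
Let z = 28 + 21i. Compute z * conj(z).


Step 1: conj(z) = 28 - 21i
Step 2: z * conj(z) = 28^2 + 21^2
Step 3: = 784 + 441 = 1225

1225


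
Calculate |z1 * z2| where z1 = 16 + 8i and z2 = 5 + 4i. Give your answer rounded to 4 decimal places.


Step 1: |z1| = sqrt(16^2 + 8^2) = sqrt(320)
Step 2: |z2| = sqrt(5^2 + 4^2) = sqrt(41)
Step 3: |z1*z2| = |z1|*|z2| = sqrt(320) * sqrt(41) = sqrt(320 * 41) = sqrt(13120)
Step 4: = 114.5426

114.5426


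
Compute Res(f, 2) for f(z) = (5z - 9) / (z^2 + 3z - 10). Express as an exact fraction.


Step 1: Q(z) = z^2 + 3z - 10 = (z - 2)(z + 5)
Step 2: Q'(z) = 2z + 3
Step 3: Q'(2) = 7, P(2) = 1
Step 4: Res = P(2)/Q'(2) = 1/7 = 1/7

1/7


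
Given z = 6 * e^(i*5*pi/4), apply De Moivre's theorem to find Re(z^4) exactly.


Step 1: By De Moivre's theorem, z^4 = 6^4 * e^(i*4*5*pi/4) = 1296 * (cos(5*pi) + i*sin(5*pi))
Step 2: |z|^4 = 6^4 = 1296
Step 3: Reduce the angle mod 2*pi: 5*pi - 4*pi = pi
Step 4: cos(pi) = -1
Step 5: Re(z^4) = 1296 * (-1) = -1296

-1296


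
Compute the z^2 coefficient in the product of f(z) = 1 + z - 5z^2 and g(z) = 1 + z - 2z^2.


Step 1: z^2 term in f*g comes from: (1)*(-2z^2) + (z)*(z) + (-5z^2)*(1)
Step 2: = -2 + 1 - 5
Step 3: = -6

-6


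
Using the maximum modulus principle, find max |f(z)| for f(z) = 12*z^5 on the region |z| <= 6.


Step 1: On |z| = 6, |f(z)| = 12 * |z|^5 = 12 * 6^5
Step 2: By maximum modulus principle, maximum is on boundary.
Step 3: Maximum = 12 * 7776 = 93312

93312


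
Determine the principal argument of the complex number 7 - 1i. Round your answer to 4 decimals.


Step 1: z = 7 - 1i
Step 2: arg(z) = atan2(-1, 7)
Step 3: arg(z) = -0.1419

-0.1419


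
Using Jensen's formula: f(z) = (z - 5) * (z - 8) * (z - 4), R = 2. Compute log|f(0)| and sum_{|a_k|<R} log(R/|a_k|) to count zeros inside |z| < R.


Jensen's formula: (1/2pi)*integral log|f(Re^it)|dt = log|f(0)| + sum_{|a_k|<R} log(R/|a_k|)
Step 1: f(0) = (-5) * (-8) * (-4) = -160
Step 2: log|f(0)| = log|5| + log|8| + log|4| = 5.0752
Step 3: Zeros inside |z| < 2: none
Step 4: Jensen sum = (empty sum) = 0
Step 5: n(R) = number of terms in the Jensen sum = count of zeros inside |z| < 2 = 0

0


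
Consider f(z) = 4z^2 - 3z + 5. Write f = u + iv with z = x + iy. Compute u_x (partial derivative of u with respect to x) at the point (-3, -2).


Step 1: f(z) = 4(x+iy)^2 - 3(x+iy) + 5
Step 2: u = 4(x^2 - y^2) - 3x + 5
Step 3: u_x = 8x - 3
Step 4: At (-3, -2): u_x = -24 - 3 = -27

-27


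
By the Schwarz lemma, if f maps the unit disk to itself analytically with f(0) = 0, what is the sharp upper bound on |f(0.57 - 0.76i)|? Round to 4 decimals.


Step 1: Schwarz lemma: if f: D -> D is analytic with f(0) = 0, then |f(z)| <= |z| for all z in D, and this is sharp (f(z) = z).
Step 2: |z0|^2 = 0.57^2 + (-0.76)^2 = 0.9025
Step 3: |z0| = sqrt(0.9025) = 0.95
Step 4: Best bound = |z0| = 0.95

0.95


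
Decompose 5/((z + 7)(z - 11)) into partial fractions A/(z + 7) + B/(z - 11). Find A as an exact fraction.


Step 1: Multiply both sides by (z + 7) and set z = -7
Step 2: A = 5 / (-7 - 11)
Step 3: A = 5 / (-18)
Step 4: A = -5/18

-5/18
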